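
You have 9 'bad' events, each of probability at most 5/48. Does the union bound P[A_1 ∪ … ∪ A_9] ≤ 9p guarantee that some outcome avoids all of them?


Union bound: P[∪_{i=1}^{9} A_i] ≤ Σ_i P[A_i] ≤ 9·p = 9·(5/48) = 15/16.
Numerically: 15/16 ≈ 0.938.
Is 15/16 < 1? YES.
Since P[∪ A_i] ≤ 15/16 < 1, the complement has P[∩ A_i^c] ≥ 1 − 15/16 = 1/16 > 0, so some outcome avoids every A_i.

9·p = 15/16 ≈ 0.938; existence CERTIFIED by the union bound.


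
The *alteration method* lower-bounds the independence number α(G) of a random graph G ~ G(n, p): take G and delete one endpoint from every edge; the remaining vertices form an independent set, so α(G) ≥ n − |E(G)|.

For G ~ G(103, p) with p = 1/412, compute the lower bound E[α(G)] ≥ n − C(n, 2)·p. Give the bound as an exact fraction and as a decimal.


E[|E(G)|] = C(103, 2)·p = 5253 · (1/412) = 51/4.
E[α(G)] ≥ n − E[|E(G)|] = 103 − 51/4 = 361/4.
Numerically: ≈ 90.25000.
(This is only a lower bound; the true E[α(G)] may be larger.)

E[α(G)] ≥ 361/4 ≈ 90.25000.


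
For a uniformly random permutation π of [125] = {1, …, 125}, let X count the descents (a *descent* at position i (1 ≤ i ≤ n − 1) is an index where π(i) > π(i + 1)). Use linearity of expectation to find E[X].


Write X = Σ X_I over i = 1, …, 124, with X_I the indicator of one descent.
There are 124 indicators.
For each fixed i, the pair (π(i), π(i+1)) is a uniformly random ordered pair of distinct values from {1, …, 125}; by symmetry P[π(i) > π(i+1)] = 1/2.
By linearity: E[X] = 124 · (1/2) = (125 − 1) · (1/2) = 62 ≈ 62.0000.

E[X] = 62 = 62.0000.


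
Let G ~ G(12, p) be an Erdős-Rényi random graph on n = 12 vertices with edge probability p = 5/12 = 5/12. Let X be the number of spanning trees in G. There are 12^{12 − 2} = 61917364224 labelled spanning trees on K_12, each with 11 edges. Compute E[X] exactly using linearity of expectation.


K_12 has 12^{12 − 2} = 61917364224 labelled spanning trees.
For each such spanning tree H, let X_H = 1 if all 11 edges of H are present in G. Then P[X_H = 1] = p^{11} = (5/12)^{11} = 48828125/743008370688.
By linearity: E[X] = Σ_H E[X_H] = 61917364224 · p^{11} = 61917364224 · 48828125/743008370688 = 48828125/12.
Numerically: E[X] ≈ 4.06901e+06.

E[X] = 61917364224 · (5/12)^{11} = 48828125/12 ≈ 4.06901e+06.


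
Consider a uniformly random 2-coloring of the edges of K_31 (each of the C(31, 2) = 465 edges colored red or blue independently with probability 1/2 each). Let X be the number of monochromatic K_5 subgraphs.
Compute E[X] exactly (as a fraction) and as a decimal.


Let X = Σ_S X_S over the C(31, 5) = 169911 subsets S of size 5, where X_S = 1 if the K_5 on S is monochromatic.
For a fixed S, the K_5 on S has C(5, 2) = 10 edges. P[all 10 edges red] = (1/2)^10, and likewise for blue, so P[monochromatic] = 2·(1/2)^10 = 2^{1 − 10} = 1/512.
By linearity of expectation: E[X] = C(31, 5) · 2^{1 − 10} = 169911 · 1/512 = 169911/512.
Numerically: E[X] ≈ 331.857422.

E[X] = C(31,5)·2^(1−C(5,2)) = 169911/512 ≈ 331.857422.


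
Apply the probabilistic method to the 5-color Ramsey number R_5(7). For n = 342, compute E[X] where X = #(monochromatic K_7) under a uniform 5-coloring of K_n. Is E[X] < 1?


E[X] = C(342, 7) · 5^{1 − 21} = 102073837467888 · 5^{−20} = 102073837467888/95367431640625.
As a reduced fraction: E[X] = 102073837467888/95367431640625 ≈ 1.070.
Is E[X] < 1? NO.
Since E[X] ≥ 1, the first-moment bound is inconclusive at n = 342; it does NOT by itself certify R_5(7) > 342.

E[X] = 102073837467888/95367431640625 ≈ 1.070; E[X] ≥ 1; first-moment method inconclusive here.


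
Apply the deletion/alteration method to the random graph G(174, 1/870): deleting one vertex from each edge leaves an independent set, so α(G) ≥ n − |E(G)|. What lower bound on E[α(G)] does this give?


E[|E(G)|] = C(174, 2)·p = 15051 · (1/870) = 173/10.
E[α(G)] ≥ n − E[|E(G)|] = 174 − 173/10 = 1567/10.
Numerically: ≈ 156.7000.
(This is only a lower bound; the true E[α(G)] may be larger.)

E[α(G)] ≥ 1567/10 ≈ 156.7000.


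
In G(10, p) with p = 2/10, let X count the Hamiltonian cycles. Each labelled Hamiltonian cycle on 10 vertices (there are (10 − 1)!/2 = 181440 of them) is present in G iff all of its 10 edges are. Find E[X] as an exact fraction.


K_10 has (10 − 1)!/2 = 181440 labelled Hamiltonian cycles.
For each such Hamiltonian cycle H, let X_H = 1 if all 10 edges of H are present in G. Then P[X_H = 1] = p^{10} = (1/5)^{10} = 1/9765625.
By linearity of expectation: E[X] = Σ_H E[X_H] = 181440 · p^{10} = 181440 · 1/9765625 = 36288/1953125.
Numerically: E[X] ≈ 0.01858.

E[X] = 181440 · (1/5)^{10} = 36288/1953125 ≈ 0.01858.


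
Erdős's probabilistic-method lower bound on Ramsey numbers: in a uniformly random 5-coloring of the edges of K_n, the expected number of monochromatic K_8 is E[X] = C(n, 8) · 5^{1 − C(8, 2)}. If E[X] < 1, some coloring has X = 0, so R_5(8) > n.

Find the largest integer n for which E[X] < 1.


We need C(n, 8) · 5^{1 − 28} < 1, i.e. C(n, 8) < 5^{28 − 1} = 7450580596923828125.
Check values of n near the boundary:
  n = 858: C(858, 8) = 7049584530256467771; 7049584530256467771 < 7450580596923828125? YES
  n = 859: C(859, 8) = 7115855595170747139; 7115855595170747139 < 7450580596923828125? YES
  n = 860: C(860, 8) = 7182671140665308145; 7182671140665308145 < 7450580596923828125? YES
  n = 861: C(861, 8) = 7250034996615275865; 7250034996615275865 < 7450580596923828125? YES
  n = 862: C(862, 8) = 7317951015318931845; 7317951015318931845 < 7450580596923828125? YES
  n = 863: C(863, 8) = 7386423071602617757; 7386423071602617757 < 7450580596923828125? YES
  n = 864: C(864, 8) = 7455455062926006708; 7455455062926006708 < 7450580596923828125? NO
  n = 865: C(865, 8) = 7525050909487743060; 7525050909487743060 < 7450580596923828125? NO
The largest n with C(n, 8) < 7450580596923828125 is n = 863 (where E[X] = 7386423071602617757/7450580596923828125 ≈ 0.991389). Hence R_5(8) > 863, i.e. R_5(8) ≥ 864.

Largest n = 863; hence R_5(8) > 863.


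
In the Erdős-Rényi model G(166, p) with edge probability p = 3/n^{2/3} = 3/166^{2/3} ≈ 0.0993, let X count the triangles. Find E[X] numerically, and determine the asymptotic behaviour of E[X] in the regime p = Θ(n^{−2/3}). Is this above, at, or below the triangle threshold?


Number of potential triangles: C(166, 3) = 748660.
Each occurs with probability p³ ≈ (0.0993)³ ≈ 9.79823e-04.
By linearity: E[X] = C(166, 3)·p³ ≈ 748660 · 9.79823e-04 ≈ 733.554.
Since α = 2/3 < 1, p = c/n^{2/3} ≫ 1/n is above the triangle threshold p ~ 1/n. Asymptotically E[X] ~ (c³/6)·n^{3(1−α)} = (3³/6)·n^{1} → ∞; triangles are abundant w.h.p.

E[X] ≈ 733.554; in regime p = Θ(1/n^{2/3}) E[X] diverges (above the triangle threshold p ~ 1/n).


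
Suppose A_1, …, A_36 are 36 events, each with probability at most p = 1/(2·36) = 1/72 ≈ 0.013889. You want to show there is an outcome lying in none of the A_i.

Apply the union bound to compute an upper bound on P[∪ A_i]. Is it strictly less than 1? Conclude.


Union bound: P[∪_{i=1}^{36} A_i] ≤ Σ_i P[A_i] ≤ 36·p = 36·(1/72) = 1/2.
Numerically: 1/2 ≈ 0.500000.
Is 1/2 < 1? YES.
Since P[∪ A_i] ≤ 1/2 < 1, the complement has P[∩ A_i^c] ≥ 1 − 1/2 = 1/2 > 0, so some outcome avoids every A_i.

36·p = 1/2 ≈ 0.500000; existence CERTIFIED by the union bound.


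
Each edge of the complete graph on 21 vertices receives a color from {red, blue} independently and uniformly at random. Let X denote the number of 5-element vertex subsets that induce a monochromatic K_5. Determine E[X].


Let X = Σ_S X_S over the C(21, 5) = 20349 subsets S of size 5, where X_S = 1 if the K_5 on S is monochromatic.
For a fixed S, the K_5 on S has C(5, 2) = 10 edges. P[all 10 edges red] = (1/2)^10, and likewise for blue, so P[monochromatic] = 2·(1/2)^10 = 2^{1 − 10} = 1/512.
Summing: E[X] = C(21, 5) · 2^{1 − 10} = 20349 · 1/512 = 20349/512.
Numerically: E[X] ≈ 39.744141.

E[X] = C(21,5)·2^(1−C(5,2)) = 20349/512 ≈ 39.744141.


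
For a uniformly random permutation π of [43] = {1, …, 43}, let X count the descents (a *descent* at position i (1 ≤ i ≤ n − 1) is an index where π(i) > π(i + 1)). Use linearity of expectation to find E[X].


Write X = Σ X_I over i = 1, …, 42, with X_I the indicator of one descent.
There are 42 indicators.
For each fixed i, the pair (π(i), π(i+1)) is a uniformly random ordered pair of distinct values from {1, …, 43}; by symmetry P[π(i) > π(i+1)] = 1/2.
By linearity: E[X] = 42 · (1/2) = (43 − 1) · (1/2) = 21 ≈ 21.000000.

E[X] = 21 = 21.000000.


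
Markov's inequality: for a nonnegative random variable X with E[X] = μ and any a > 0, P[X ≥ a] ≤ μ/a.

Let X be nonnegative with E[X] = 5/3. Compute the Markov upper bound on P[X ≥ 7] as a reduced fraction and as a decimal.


μ = E[X] = 5/3, a = 7.
Markov: P[X ≥ 7] ≤ μ/a = (5/3)/7 = 5/21.
Numerically: ≈ 0.2381.
(Since a = 7 > μ = 1.6667, the bound 5/21 is < 1 and informative.)

P[X ≥ 7] ≤ 5/21 ≈ 0.2381.


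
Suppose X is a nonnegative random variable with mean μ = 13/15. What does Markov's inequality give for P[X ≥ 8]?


μ = E[X] = 13/15, a = 8.
Markov: P[X ≥ 8] ≤ μ/a = (13/15)/8 = 13/120.
Numerically: ≈ 0.108.
(Since a = 8 > μ = 0.867, the bound 13/120 is < 1 and informative.)

P[X ≥ 8] ≤ 13/120 ≈ 0.108.


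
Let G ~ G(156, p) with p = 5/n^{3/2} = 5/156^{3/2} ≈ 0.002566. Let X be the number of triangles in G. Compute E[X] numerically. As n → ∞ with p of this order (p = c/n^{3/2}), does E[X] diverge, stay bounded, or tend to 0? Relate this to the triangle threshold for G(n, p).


Number of potential triangles: C(156, 3) = 620620.
Each occurs with probability p³ ≈ (0.002566)³ ≈ 1.689855e-08.
By linearity: E[X] = C(156, 3)·p³ ≈ 620620 · 1.689855e-08 ≈ 0.0105.
Since α = 3/2 > 1, p = c/n^{3/2} = o(1/n) is below the triangle threshold p ~ 1/n. Asymptotically E[X] ~ (c³/6)·n^{3(1−α)} = (5³/6)·n^{-1.5} → 0, so by Markov's inequality G has no triangles w.h.p.

E[X] ≈ 0.0105; in regime p = Θ(1/n^{3/2}) E[X] tends to 0 (below the triangle threshold p ~ 1/n).


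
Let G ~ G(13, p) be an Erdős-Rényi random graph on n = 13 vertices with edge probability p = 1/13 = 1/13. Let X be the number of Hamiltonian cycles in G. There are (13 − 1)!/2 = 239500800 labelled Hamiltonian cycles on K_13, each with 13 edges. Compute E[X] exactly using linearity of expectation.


K_13 has (13 − 1)!/2 = 239500800 labelled Hamiltonian cycles.
For each such Hamiltonian cycle H, let X_H = 1 if all 13 edges of H are present in G. Then P[X_H = 1] = p^{13} = (1/13)^{13} = 1/302875106592253.
By linearity: E[X] = Σ_H E[X_H] = 239500800 · p^{13} = 239500800 · 1/302875106592253 = 239500800/302875106592253.
Numerically: E[X] ≈ 7.9076e-07.

E[X] = 239500800 · (1/13)^{13} = 239500800/302875106592253 ≈ 7.9076e-07.


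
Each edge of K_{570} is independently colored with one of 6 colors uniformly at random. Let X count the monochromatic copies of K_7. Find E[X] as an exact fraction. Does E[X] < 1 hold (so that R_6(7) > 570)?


E[X] = C(570, 7) · 6^{1 − 21} = 3737936877831720 · 6^{−20} = 3737936877831720/3656158440062976.
As a reduced fraction: E[X] = 5768421107765/5642219814912 ≈ 1.0224.
Is E[X] < 1? NO.
Since E[X] ≥ 1, the first-moment bound is inconclusive at n = 570; it does NOT by itself certify R_6(7) > 570.

E[X] = 5768421107765/5642219814912 ≈ 1.0224; E[X] ≥ 1; first-moment method inconclusive here.


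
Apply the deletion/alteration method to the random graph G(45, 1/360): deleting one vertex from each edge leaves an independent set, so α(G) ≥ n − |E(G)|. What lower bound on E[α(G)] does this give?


E[|E(G)|] = C(45, 2)·p = 990 · (1/360) = 11/4.
E[α(G)] ≥ n − E[|E(G)|] = 45 − 11/4 = 169/4.
Numerically: ≈ 42.250000.
(This is only a lower bound; the true E[α(G)] may be larger.)

E[α(G)] ≥ 169/4 ≈ 42.250000.


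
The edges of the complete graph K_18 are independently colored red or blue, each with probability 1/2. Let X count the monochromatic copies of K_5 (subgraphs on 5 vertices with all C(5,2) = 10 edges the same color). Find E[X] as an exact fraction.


Let X = Σ_S X_S over the C(18, 5) = 8568 subsets S of size 5, where X_S = 1 if the K_5 on S is monochromatic.
For a fixed S, the K_5 on S has C(5, 2) = 10 edges. P[all 10 edges red] = (1/2)^10, and likewise for blue, so P[monochromatic] = 2·(1/2)^10 = 2^{1 − 10} = 1/512.
By linearity: E[X] = C(18, 5) · 2^{1 − 10} = 8568 · 1/512 = 1071/64.
Numerically: E[X] ≈ 16.73438.

E[X] = C(18,5)·2^(1−C(5,2)) = 1071/64 ≈ 16.73438.


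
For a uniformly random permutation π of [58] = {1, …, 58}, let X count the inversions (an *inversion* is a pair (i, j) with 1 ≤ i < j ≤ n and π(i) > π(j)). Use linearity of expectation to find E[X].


Write X = Σ X_I over the C(58, 2) = 1653 pairs i < j, with X_I the indicator of one inversion.
There are 1653 indicators.
For each fixed pair i < j, the values π(i) and π(j) are two distinct elements of {1, …, 58} in uniformly random order; by symmetry P[π(i) > π(j)] = 1/2.
By linearity: E[X] = 1653 · (1/2) = C(58, 2) · (1/2) = 1653/2 = 1653/2 ≈ 826.500000.

E[X] = 1653/2 = 826.500000.


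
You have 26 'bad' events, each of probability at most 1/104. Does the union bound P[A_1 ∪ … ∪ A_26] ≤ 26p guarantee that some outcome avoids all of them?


Union bound: P[∪_{i=1}^{26} A_i] ≤ Σ_i P[A_i] ≤ 26·p = 26·(1/104) = 1/4.
Numerically: 1/4 ≈ 0.2500000.
Is 1/4 < 1? YES.
Since P[∪ A_i] ≤ 1/4 < 1, the complement has P[∩ A_i^c] ≥ 1 − 1/4 = 3/4 > 0, so some outcome avoids every A_i.

26·p = 1/4 ≈ 0.2500000; existence CERTIFIED by the union bound.


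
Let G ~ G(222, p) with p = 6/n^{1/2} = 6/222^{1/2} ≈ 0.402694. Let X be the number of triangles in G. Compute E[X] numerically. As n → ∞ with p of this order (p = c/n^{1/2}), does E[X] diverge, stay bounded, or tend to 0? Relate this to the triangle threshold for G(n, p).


Number of potential triangles: C(222, 3) = 1798940.
Each occurs with probability p³ ≈ (0.402694)³ ≈ 6.53016702e-02.
By linearity: E[X] = C(222, 3)·p³ ≈ 1798940 · 6.53016702e-02 ≈ 117473.786656.
Since α = 1/2 < 1, p = c/n^{1/2} ≫ 1/n is above the triangle threshold p ~ 1/n. Asymptotically E[X] ~ (c³/6)·n^{3(1−α)} = (6³/6)·n^{1.5} → ∞; triangles are abundant w.h.p.

E[X] ≈ 117473.786656; in regime p = Θ(1/n^{1/2}) E[X] diverges (above the triangle threshold p ~ 1/n).


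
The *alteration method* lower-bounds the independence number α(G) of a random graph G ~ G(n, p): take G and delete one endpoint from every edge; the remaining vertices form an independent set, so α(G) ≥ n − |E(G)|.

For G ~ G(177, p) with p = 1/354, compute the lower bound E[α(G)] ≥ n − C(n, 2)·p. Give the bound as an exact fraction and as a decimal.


E[|E(G)|] = C(177, 2)·p = 15576 · (1/354) = 44.
E[α(G)] ≥ n − E[|E(G)|] = 177 − 44 = 133.
Numerically: ≈ 133.0000.
(This is only a lower bound; the true E[α(G)] may be larger.)

E[α(G)] ≥ 133 ≈ 133.0000.


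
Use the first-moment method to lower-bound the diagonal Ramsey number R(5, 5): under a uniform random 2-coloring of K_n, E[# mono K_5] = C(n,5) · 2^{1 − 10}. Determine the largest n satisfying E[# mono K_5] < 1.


We need C(n, 5) · 2^{1 − 10} < 1, i.e. C(n, 5) < 2^{10 − 1} = 512.
Check values of n near the boundary:
  n = 8: C(8, 5) = 56; 56 < 512? YES
  n = 9: C(9, 5) = 126; 126 < 512? YES
  n = 10: C(10, 5) = 252; 252 < 512? YES
  n = 11: C(11, 5) = 462; 462 < 512? YES
  n = 12: C(12, 5) = 792; 792 < 512? NO
The largest n with C(n, 5) < 512 is n = 11 (where E[X] = 231/256 ≈ 0.902344). Hence R(5, 5) > 11, i.e. R(5, 5) ≥ 12.

Largest n = 11; hence R(5, 5) > 11.


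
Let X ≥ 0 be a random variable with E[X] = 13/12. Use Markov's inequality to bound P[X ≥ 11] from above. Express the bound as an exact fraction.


μ = E[X] = 13/12, a = 11.
Markov: P[X ≥ 11] ≤ μ/a = (13/12)/11 = 13/132.
Numerically: ≈ 0.098.
(Since a = 11 > μ = 1.083, the bound 13/132 is < 1 and informative.)

P[X ≥ 11] ≤ 13/132 ≈ 0.098.


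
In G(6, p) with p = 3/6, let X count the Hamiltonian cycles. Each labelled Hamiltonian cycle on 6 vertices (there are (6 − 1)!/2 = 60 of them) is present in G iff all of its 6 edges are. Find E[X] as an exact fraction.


K_6 has (6 − 1)!/2 = 60 labelled Hamiltonian cycles.
For each such Hamiltonian cycle H, let X_H = 1 if all 6 edges of H are present in G. Then P[X_H = 1] = p^{6} = (1/2)^{6} = 1/64.
By linearity: E[X] = Σ_H E[X_H] = 60 · p^{6} = 60 · 1/64 = 15/16.
Numerically: E[X] ≈ 0.9375.

E[X] = 60 · (1/2)^{6} = 15/16 ≈ 0.9375.


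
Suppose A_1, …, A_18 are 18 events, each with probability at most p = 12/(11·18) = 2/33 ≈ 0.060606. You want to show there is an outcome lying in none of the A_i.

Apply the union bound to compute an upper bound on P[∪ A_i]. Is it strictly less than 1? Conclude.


Union bound: P[∪_{i=1}^{18} A_i] ≤ Σ_i P[A_i] ≤ 18·p = 18·(2/33) = 12/11.
Numerically: 12/11 ≈ 1.090909.
Is 12/11 < 1? NO.
Since the bound 12/11 is ≥ 1, the union bound is uninformative here; it does NOT by itself certify existence.

18·p = 12/11 ≈ 1.090909; existence NOT certified by the union bound.


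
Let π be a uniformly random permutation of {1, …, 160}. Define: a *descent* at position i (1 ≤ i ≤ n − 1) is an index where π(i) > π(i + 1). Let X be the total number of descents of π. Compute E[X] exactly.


Write X = Σ X_I over i = 1, …, 159, with X_I the indicator of one descent.
There are 159 indicators.
For each fixed i, the pair (π(i), π(i+1)) is a uniformly random ordered pair of distinct values from {1, …, 160}; by symmetry P[π(i) > π(i+1)] = 1/2.
By linearity: E[X] = 159 · (1/2) = (160 − 1) · (1/2) = 159/2 ≈ 79.500000.

E[X] = 159/2 = 79.500000.


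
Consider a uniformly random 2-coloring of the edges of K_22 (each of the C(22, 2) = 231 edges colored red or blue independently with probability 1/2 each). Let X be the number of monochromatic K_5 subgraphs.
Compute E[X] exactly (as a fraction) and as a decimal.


Let X = Σ_S X_S over the C(22, 5) = 26334 subsets S of size 5, where X_S = 1 if the K_5 on S is monochromatic.
For a fixed S, the K_5 on S has C(5, 2) = 10 edges. P[all 10 edges red] = (1/2)^10, and likewise for blue, so P[monochromatic] = 2·(1/2)^10 = 2^{1 − 10} = 1/512.
By linearity of expectation: E[X] = C(22, 5) · 2^{1 − 10} = 26334 · 1/512 = 13167/256.
Numerically: E[X] ≈ 51.4336.

E[X] = C(22,5)·2^(1−C(5,2)) = 13167/256 ≈ 51.4336.


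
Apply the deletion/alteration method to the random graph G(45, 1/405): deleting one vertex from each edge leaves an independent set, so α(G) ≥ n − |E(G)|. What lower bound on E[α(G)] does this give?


E[|E(G)|] = C(45, 2)·p = 990 · (1/405) = 22/9.
E[α(G)] ≥ n − E[|E(G)|] = 45 − 22/9 = 383/9.
Numerically: ≈ 42.55556.
(This is only a lower bound; the true E[α(G)] may be larger.)

E[α(G)] ≥ 383/9 ≈ 42.55556.


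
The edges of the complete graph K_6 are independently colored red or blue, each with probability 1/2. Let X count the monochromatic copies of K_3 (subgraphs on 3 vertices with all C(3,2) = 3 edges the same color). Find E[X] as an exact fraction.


Let X = Σ_S X_S over the C(6, 3) = 20 subsets S of size 3, where X_S = 1 if the K_3 on S is monochromatic.
For a fixed S, the K_3 on S has C(3, 2) = 3 edges. P[all 3 edges red] = (1/2)^3, and likewise for blue, so P[monochromatic] = 2·(1/2)^3 = 2^{1 − 3} = 1/4.
Summing: E[X] = C(6, 3) · 2^{1 − 3} = 20 · 1/4 = 5.
Numerically: E[X] ≈ 5.000.

E[X] = C(6,3)·2^(1−C(3,2)) = 5 ≈ 5.000.


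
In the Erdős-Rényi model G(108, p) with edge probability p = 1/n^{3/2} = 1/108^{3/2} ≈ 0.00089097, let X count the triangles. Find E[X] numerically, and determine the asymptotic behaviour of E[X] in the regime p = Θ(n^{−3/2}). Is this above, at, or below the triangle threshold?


Number of potential triangles: C(108, 3) = 204156.
Each occurs with probability p³ ≈ (0.00089097)³ ≈ 7.0728281e-10.
By linearity: E[X] = C(108, 3)·p³ ≈ 204156 · 7.0728281e-10 ≈ 0.00014.
Since α = 3/2 > 1, p = c/n^{3/2} = o(1/n) is below the triangle threshold p ~ 1/n. Asymptotically E[X] ~ (c³/6)·n^{3(1−α)} = (1³/6)·n^{-1.5} → 0, so by Markov's inequality G has no triangles w.h.p.

E[X] ≈ 0.00014; in regime p = Θ(1/n^{3/2}) E[X] tends to 0 (below the triangle threshold p ~ 1/n).


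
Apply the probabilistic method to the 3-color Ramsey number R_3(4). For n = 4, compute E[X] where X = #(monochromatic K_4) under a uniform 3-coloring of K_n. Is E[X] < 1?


E[X] = C(4, 4) · 3^{1 − 6} = 1 · 3^{−5} = 1/243.
As a reduced fraction: E[X] = 1/243 ≈ 0.0041.
Is E[X] < 1? YES.
Since E[X] < 1, there exists a 3-coloring of K_{4} with no monochromatic K_4; hence R_3(4) > 4.

E[X] = 1/243 ≈ 0.0041; E[X] < 1, so R_3(4) > 4.


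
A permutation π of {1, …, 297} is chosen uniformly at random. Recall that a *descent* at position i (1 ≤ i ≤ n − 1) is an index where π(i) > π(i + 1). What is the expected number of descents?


Write X = Σ X_I over i = 1, …, 296, with X_I the indicator of one descent.
There are 296 indicators.
For each fixed i, the pair (π(i), π(i+1)) is a uniformly random ordered pair of distinct values from {1, …, 297}; by symmetry P[π(i) > π(i+1)] = 1/2.
By linearity: E[X] = 296 · (1/2) = (297 − 1) · (1/2) = 148 ≈ 148.000.

E[X] = 148 = 148.000.


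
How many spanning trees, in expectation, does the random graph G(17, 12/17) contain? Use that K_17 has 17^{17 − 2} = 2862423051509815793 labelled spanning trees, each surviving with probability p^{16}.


K_17 has 17^{17 − 2} = 2862423051509815793 labelled spanning trees.
For each such spanning tree H, let X_H = 1 if all 16 edges of H are present in G. Then P[X_H = 1] = p^{16} = (12/17)^{16} = 184884258895036416/48661191875666868481.
By linearity: E[X] = Σ_H E[X_H] = 2862423051509815793 · p^{16} = 2862423051509815793 · 184884258895036416/48661191875666868481 = 184884258895036416/17.
Numerically: E[X] ≈ 1.09e+16.

E[X] = 2862423051509815793 · (12/17)^{16} = 184884258895036416/17 ≈ 1.09e+16.


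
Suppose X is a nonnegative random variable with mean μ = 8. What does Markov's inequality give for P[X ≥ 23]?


μ = E[X] = 8, a = 23.
Markov: P[X ≥ 23] ≤ μ/a = (8)/23 = 8/23.
Numerically: ≈ 0.348.
(Since a = 23 > μ = 8.000, the bound 8/23 is < 1 and informative.)

P[X ≥ 23] ≤ 8/23 ≈ 0.348.


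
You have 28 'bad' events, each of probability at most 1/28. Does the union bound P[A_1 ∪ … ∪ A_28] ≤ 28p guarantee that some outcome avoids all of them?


Union bound: P[∪_{i=1}^{28} A_i] ≤ Σ_i P[A_i] ≤ 28·p = 28·(1/28) = 1.
Numerically: 1 ≈ 1.0000.
Is 1 < 1? NO.
Since the bound 1 is ≥ 1, the union bound is uninformative here; it does NOT by itself certify existence.

28·p = 1 ≈ 1.0000; existence NOT certified by the union bound.


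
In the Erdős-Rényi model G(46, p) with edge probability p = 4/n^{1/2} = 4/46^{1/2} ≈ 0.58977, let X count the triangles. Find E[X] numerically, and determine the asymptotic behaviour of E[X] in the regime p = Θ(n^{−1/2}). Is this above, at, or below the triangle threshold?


Number of potential triangles: C(46, 3) = 15180.
Each occurs with probability p³ ≈ (0.58977)³ ≈ 2.0513663e-01.
By linearity: E[X] = C(46, 3)·p³ ≈ 15180 · 2.0513663e-01 ≈ 3113.97411.
Since α = 1/2 < 1, p = c/n^{1/2} ≫ 1/n is above the triangle threshold p ~ 1/n. Asymptotically E[X] ~ (c³/6)·n^{3(1−α)} = (4³/6)·n^{1.5} → ∞; triangles are abundant w.h.p.

E[X] ≈ 3113.97411; in regime p = Θ(1/n^{1/2}) E[X] diverges (above the triangle threshold p ~ 1/n).


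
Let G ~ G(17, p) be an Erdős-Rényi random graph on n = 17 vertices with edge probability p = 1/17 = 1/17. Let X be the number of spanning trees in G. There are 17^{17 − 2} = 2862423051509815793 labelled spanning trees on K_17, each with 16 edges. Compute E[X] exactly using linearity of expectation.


K_17 has 17^{17 − 2} = 2862423051509815793 labelled spanning trees.
For each such spanning tree H, let X_H = 1 if all 16 edges of H are present in G. Then P[X_H = 1] = p^{16} = (1/17)^{16} = 1/48661191875666868481.
By linearity: E[X] = Σ_H E[X_H] = 2862423051509815793 · p^{16} = 2862423051509815793 · 1/48661191875666868481 = 1/17.
Numerically: E[X] ≈ 0.0588.

E[X] = 2862423051509815793 · (1/17)^{16} = 1/17 ≈ 0.0588.


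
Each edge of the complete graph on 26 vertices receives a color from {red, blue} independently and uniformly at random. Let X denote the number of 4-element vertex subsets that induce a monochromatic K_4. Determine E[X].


Let X = Σ_S X_S over the C(26, 4) = 14950 subsets S of size 4, where X_S = 1 if the K_4 on S is monochromatic.
For a fixed S, the K_4 on S has C(4, 2) = 6 edges. P[all 6 edges red] = (1/2)^6, and likewise for blue, so P[monochromatic] = 2·(1/2)^6 = 2^{1 − 6} = 1/32.
By linearity of expectation: E[X] = C(26, 4) · 2^{1 − 6} = 14950 · 1/32 = 7475/16.
Numerically: E[X] ≈ 467.187500.

E[X] = C(26,4)·2^(1−C(4,2)) = 7475/16 ≈ 467.187500.


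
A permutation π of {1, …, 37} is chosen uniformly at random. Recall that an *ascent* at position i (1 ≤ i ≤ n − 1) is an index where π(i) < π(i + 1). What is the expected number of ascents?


Write X = Σ X_I over i = 1, …, 36, with X_I the indicator of one ascent.
There are 36 indicators.
For each fixed i, the pair (π(i), π(i+1)) is a uniformly random ordered pair of distinct values from {1, …, 37}; by symmetry P[π(i) < π(i+1)] = 1/2.
By linearity: E[X] = 36 · (1/2) = (37 − 1) · (1/2) = 18 ≈ 18.0000.

E[X] = 18 = 18.0000.


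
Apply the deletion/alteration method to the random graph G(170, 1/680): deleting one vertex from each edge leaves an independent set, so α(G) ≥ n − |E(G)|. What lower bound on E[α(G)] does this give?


E[|E(G)|] = C(170, 2)·p = 14365 · (1/680) = 169/8.
E[α(G)] ≥ n − E[|E(G)|] = 170 − 169/8 = 1191/8.
Numerically: ≈ 148.87500.
(This is only a lower bound; the true E[α(G)] may be larger.)

E[α(G)] ≥ 1191/8 ≈ 148.87500.


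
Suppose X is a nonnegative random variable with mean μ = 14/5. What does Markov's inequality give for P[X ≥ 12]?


μ = E[X] = 14/5, a = 12.
Markov: P[X ≥ 12] ≤ μ/a = (14/5)/12 = 7/30.
Numerically: ≈ 0.233333.
(Since a = 12 > μ = 2.800000, the bound 7/30 is < 1 and informative.)

P[X ≥ 12] ≤ 7/30 ≈ 0.233333.


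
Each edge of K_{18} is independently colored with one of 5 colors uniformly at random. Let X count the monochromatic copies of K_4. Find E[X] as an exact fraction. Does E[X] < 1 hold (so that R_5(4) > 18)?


E[X] = C(18, 4) · 5^{1 − 6} = 3060 · 5^{−5} = 3060/3125.
As a reduced fraction: E[X] = 612/625 ≈ 0.979200.
Is E[X] < 1? YES.
Since E[X] < 1, there exists a 5-coloring of K_{18} with no monochromatic K_4; hence R_5(4) > 18.

E[X] = 612/625 ≈ 0.979200; E[X] < 1, so R_5(4) > 18.


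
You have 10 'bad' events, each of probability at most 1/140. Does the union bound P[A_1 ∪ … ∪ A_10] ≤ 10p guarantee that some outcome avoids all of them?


Union bound: P[∪_{i=1}^{10} A_i] ≤ Σ_i P[A_i] ≤ 10·p = 10·(1/140) = 1/14.
Numerically: 1/14 ≈ 0.0714286.
Is 1/14 < 1? YES.
Since P[∪ A_i] ≤ 1/14 < 1, the complement has P[∩ A_i^c] ≥ 1 − 1/14 = 13/14 > 0, so some outcome avoids every A_i.

10·p = 1/14 ≈ 0.0714286; existence CERTIFIED by the union bound.


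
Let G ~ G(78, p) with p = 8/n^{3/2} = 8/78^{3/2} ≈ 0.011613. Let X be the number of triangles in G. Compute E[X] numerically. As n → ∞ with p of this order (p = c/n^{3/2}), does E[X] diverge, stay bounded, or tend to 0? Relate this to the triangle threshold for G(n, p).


Number of potential triangles: C(78, 3) = 76076.
Each occurs with probability p³ ≈ (0.011613)³ ≈ 1.5661893e-06.
By linearity: E[X] = C(78, 3)·p³ ≈ 76076 · 1.5661893e-06 ≈ 0.11915.
Since α = 3/2 > 1, p = c/n^{3/2} = o(1/n) is below the triangle threshold p ~ 1/n. Asymptotically E[X] ~ (c³/6)·n^{3(1−α)} = (8³/6)·n^{-1.5} → 0, so by Markov's inequality G has no triangles w.h.p.

E[X] ≈ 0.11915; in regime p = Θ(1/n^{3/2}) E[X] tends to 0 (below the triangle threshold p ~ 1/n).


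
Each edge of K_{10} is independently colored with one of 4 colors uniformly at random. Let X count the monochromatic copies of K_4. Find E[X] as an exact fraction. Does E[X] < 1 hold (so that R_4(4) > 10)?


E[X] = C(10, 4) · 4^{1 − 6} = 210 · 4^{−5} = 210/1024.
As a reduced fraction: E[X] = 105/512 ≈ 0.2050781.
Is E[X] < 1? YES.
Since E[X] < 1, there exists a 4-coloring of K_{10} with no monochromatic K_4; hence R_4(4) > 10.

E[X] = 105/512 ≈ 0.2050781; E[X] < 1, so R_4(4) > 10.


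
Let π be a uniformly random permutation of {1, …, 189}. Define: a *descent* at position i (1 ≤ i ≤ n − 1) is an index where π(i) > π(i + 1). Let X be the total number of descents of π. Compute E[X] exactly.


Write X = Σ X_I over i = 1, …, 188, with X_I the indicator of one descent.
There are 188 indicators.
For each fixed i, the pair (π(i), π(i+1)) is a uniformly random ordered pair of distinct values from {1, …, 189}; by symmetry P[π(i) > π(i+1)] = 1/2.
By linearity: E[X] = 188 · (1/2) = (189 − 1) · (1/2) = 94 ≈ 94.000.

E[X] = 94 = 94.000.


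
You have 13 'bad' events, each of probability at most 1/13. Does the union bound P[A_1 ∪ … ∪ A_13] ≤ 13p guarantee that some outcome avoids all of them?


Union bound: P[∪_{i=1}^{13} A_i] ≤ Σ_i P[A_i] ≤ 13·p = 13·(1/13) = 1.
Numerically: 1 ≈ 1.000.
Is 1 < 1? NO.
Since the bound 1 is ≥ 1, the union bound is uninformative here; it does NOT by itself certify existence.

13·p = 1 ≈ 1.000; existence NOT certified by the union bound.


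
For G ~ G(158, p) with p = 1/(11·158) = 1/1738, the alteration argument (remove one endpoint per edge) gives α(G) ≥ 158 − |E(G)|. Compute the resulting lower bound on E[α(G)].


E[|E(G)|] = C(158, 2)·p = 12403 · (1/1738) = 157/22.
E[α(G)] ≥ n − E[|E(G)|] = 158 − 157/22 = 3319/22.
Numerically: ≈ 150.8636.
(This is only a lower bound; the true E[α(G)] may be larger.)

E[α(G)] ≥ 3319/22 ≈ 150.8636.


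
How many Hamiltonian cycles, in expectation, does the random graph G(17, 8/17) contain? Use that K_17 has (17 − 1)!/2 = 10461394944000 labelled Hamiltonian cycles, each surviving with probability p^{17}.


K_17 has (17 − 1)!/2 = 10461394944000 labelled Hamiltonian cycles.
For each such Hamiltonian cycle H, let X_H = 1 if all 17 edges of H are present in G. Then P[X_H = 1] = p^{17} = (8/17)^{17} = 2251799813685248/827240261886336764177.
By linearity: E[X] = Σ_H E[X_H] = 10461394944000 · p^{17} = 10461394944000 · 2251799813685248/827240261886336764177 = 23556967185786995434586112000/827240261886336764177.
Numerically: E[X] ≈ 2.848e+07.

E[X] = 10461394944000 · (8/17)^{17} = 23556967185786995434586112000/827240261886336764177 ≈ 2.848e+07.


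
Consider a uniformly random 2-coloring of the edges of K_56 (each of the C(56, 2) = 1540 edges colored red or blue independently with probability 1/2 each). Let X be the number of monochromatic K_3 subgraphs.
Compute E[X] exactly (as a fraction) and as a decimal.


Let X = Σ_S X_S over the C(56, 3) = 27720 subsets S of size 3, where X_S = 1 if the K_3 on S is monochromatic.
For a fixed S, the K_3 on S has C(3, 2) = 3 edges. P[all 3 edges red] = (1/2)^3, and likewise for blue, so P[monochromatic] = 2·(1/2)^3 = 2^{1 − 3} = 1/4.
Summing: E[X] = C(56, 3) · 2^{1 − 3} = 27720 · 1/4 = 6930.
Numerically: E[X] ≈ 6930.000000.

E[X] = C(56,3)·2^(1−C(3,2)) = 6930 ≈ 6930.000000.


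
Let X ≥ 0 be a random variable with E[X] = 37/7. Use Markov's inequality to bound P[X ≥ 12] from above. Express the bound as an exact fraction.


μ = E[X] = 37/7, a = 12.
Markov: P[X ≥ 12] ≤ μ/a = (37/7)/12 = 37/84.
Numerically: ≈ 0.4405.
(Since a = 12 > μ = 5.2857, the bound 37/84 is < 1 and informative.)

P[X ≥ 12] ≤ 37/84 ≈ 0.4405.


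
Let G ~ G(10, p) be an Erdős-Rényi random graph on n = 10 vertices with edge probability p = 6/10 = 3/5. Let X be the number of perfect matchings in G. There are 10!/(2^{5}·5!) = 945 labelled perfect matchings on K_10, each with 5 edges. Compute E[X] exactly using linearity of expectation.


K_10 has 10!/(2^{5}·5!) = 945 labelled perfect matchings.
For each such perfect matching H, let X_H = 1 if all 5 edges of H are present in G. Then P[X_H = 1] = p^{5} = (3/5)^{5} = 243/3125.
By linearity of expectation: E[X] = Σ_H E[X_H] = 945 · p^{5} = 945 · 243/3125 = 45927/625.
Numerically: E[X] ≈ 73.5.

E[X] = 945 · (3/5)^{5} = 45927/625 ≈ 73.5.


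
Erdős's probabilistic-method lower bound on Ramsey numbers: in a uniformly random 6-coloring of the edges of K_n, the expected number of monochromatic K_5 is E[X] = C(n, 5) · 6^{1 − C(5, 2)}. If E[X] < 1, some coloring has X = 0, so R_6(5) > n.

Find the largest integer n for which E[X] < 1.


We need C(n, 5) · 6^{1 − 10} < 1, i.e. C(n, 5) < 6^{10 − 1} = 10077696.
Check values of n near the boundary:
  n = 62: C(62, 5) = 6471002; 6471002 < 10077696? YES
  n = 63: C(63, 5) = 7028847; 7028847 < 10077696? YES
  n = 64: C(64, 5) = 7624512; 7624512 < 10077696? YES
  n = 65: C(65, 5) = 8259888; 8259888 < 10077696? YES
  n = 66: C(66, 5) = 8936928; 8936928 < 10077696? YES
  n = 67: C(67, 5) = 9657648; 9657648 < 10077696? YES
  n = 68: C(68, 5) = 10424128; 10424128 < 10077696? NO
The largest n with C(n, 5) < 10077696 is n = 67 (where E[X] = 67067/69984 ≈ 0.9583190). Hence R_6(5) > 67, i.e. R_6(5) ≥ 68.

Largest n = 67; hence R_6(5) > 67.


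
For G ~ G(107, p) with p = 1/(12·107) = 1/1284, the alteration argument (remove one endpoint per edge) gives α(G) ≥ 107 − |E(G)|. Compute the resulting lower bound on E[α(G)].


E[|E(G)|] = C(107, 2)·p = 5671 · (1/1284) = 53/12.
E[α(G)] ≥ n − E[|E(G)|] = 107 − 53/12 = 1231/12.
Numerically: ≈ 102.58333.
(This is only a lower bound; the true E[α(G)] may be larger.)

E[α(G)] ≥ 1231/12 ≈ 102.58333.


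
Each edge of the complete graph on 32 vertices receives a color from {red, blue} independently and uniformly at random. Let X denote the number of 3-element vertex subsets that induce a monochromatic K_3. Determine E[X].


Let X = Σ_S X_S over the C(32, 3) = 4960 subsets S of size 3, where X_S = 1 if the K_3 on S is monochromatic.
For a fixed S, the K_3 on S has C(3, 2) = 3 edges. P[all 3 edges red] = (1/2)^3, and likewise for blue, so P[monochromatic] = 2·(1/2)^3 = 2^{1 − 3} = 1/4.
By linearity of expectation: E[X] = C(32, 3) · 2^{1 − 3} = 4960 · 1/4 = 1240.
Numerically: E[X] ≈ 1240.000.

E[X] = C(32,3)·2^(1−C(3,2)) = 1240 ≈ 1240.000.


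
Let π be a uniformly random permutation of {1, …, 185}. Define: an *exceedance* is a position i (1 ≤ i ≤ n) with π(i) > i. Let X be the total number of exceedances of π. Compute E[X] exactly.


Write X = Σ_{i=1}^{185} X_i, where X_i = 1_{π(i) > i}.
For each fixed i, π(i) is uniform over {1, …, 185} (marginal of a uniform permutation), so P[π(i) > i] = (n − i)/n. Summing: Σ_{i=1}^{185} (n − i)/n = (0 + 1 + … + 184)/185 = 185(185 − 1)/(2·185) = (185 − 1)/2.
Hence E[X] = Σ_{i=1}^{185} (185 − i)/185 = 92 ≈ 92.00000.

E[X] = 92 = 92.00000.


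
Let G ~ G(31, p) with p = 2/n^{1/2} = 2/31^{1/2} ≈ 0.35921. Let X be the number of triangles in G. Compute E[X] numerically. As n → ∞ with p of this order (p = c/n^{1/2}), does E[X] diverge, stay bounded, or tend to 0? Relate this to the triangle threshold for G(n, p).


Number of potential triangles: C(31, 3) = 4495.
Each occurs with probability p³ ≈ (0.35921)³ ≈ 4.6349755e-02.
By linearity: E[X] = C(31, 3)·p³ ≈ 4495 · 4.6349755e-02 ≈ 208.34215.
Since α = 1/2 < 1, p = c/n^{1/2} ≫ 1/n is above the triangle threshold p ~ 1/n. Asymptotically E[X] ~ (c³/6)·n^{3(1−α)} = (2³/6)·n^{1.5} → ∞; triangles are abundant w.h.p.

E[X] ≈ 208.34215; in regime p = Θ(1/n^{1/2}) E[X] diverges (above the triangle threshold p ~ 1/n).


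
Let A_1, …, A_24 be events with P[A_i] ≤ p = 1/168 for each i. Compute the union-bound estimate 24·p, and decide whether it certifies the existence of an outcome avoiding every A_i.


Union bound: P[∪_{i=1}^{24} A_i] ≤ Σ_i P[A_i] ≤ 24·p = 24·(1/168) = 1/7.
Numerically: 1/7 ≈ 0.14286.
Is 1/7 < 1? YES.
Since P[∪ A_i] ≤ 1/7 < 1, the complement has P[∩ A_i^c] ≥ 1 − 1/7 = 6/7 > 0, so some outcome avoids every A_i.

24·p = 1/7 ≈ 0.14286; existence CERTIFIED by the union bound.


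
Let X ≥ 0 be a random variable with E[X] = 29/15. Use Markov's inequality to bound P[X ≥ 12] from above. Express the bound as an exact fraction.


μ = E[X] = 29/15, a = 12.
Markov: P[X ≥ 12] ≤ μ/a = (29/15)/12 = 29/180.
Numerically: ≈ 0.161111.
(Since a = 12 > μ = 1.933333, the bound 29/180 is < 1 and informative.)

P[X ≥ 12] ≤ 29/180 ≈ 0.161111.


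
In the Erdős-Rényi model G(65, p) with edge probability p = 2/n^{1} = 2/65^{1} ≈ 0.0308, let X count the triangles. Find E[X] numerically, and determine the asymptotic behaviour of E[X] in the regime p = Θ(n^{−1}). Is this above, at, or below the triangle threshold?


Number of potential triangles: C(65, 3) = 43680.
Each occurs with probability p³ ≈ (0.0308)³ ≈ 2.91306e-05.
By linearity: E[X] = C(65, 3)·p³ ≈ 43680 · 2.91306e-05 ≈ 1.272.
Here α = 1, so p = 2/n is exactly at the triangle threshold p ~ 1/n. Asymptotically E[X] → c³/6 = 2³/6 = 4/3 ≈ 1.333, a bounded constant. In this regime the triangle count is asymptotically Poisson(c³/6).

E[X] ≈ 1.272; in regime p = Θ(1/n^{1}) E[X] stays bounded (at the triangle threshold p ~ 1/n).


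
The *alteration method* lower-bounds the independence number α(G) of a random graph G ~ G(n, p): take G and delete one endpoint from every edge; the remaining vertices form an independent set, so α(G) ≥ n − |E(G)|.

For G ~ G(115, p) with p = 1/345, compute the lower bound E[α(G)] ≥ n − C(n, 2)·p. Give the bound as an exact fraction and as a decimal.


E[|E(G)|] = C(115, 2)·p = 6555 · (1/345) = 19.
E[α(G)] ≥ n − E[|E(G)|] = 115 − 19 = 96.
Numerically: ≈ 96.00000.
(This is only a lower bound; the true E[α(G)] may be larger.)

E[α(G)] ≥ 96 ≈ 96.00000.


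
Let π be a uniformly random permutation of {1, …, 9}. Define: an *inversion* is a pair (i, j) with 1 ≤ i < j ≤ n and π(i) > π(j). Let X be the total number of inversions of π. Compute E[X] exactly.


Write X = Σ X_I over the C(9, 2) = 36 pairs i < j, with X_I the indicator of one inversion.
There are 36 indicators.
For each fixed pair i < j, the values π(i) and π(j) are two distinct elements of {1, …, 9} in uniformly random order; by symmetry P[π(i) > π(j)] = 1/2.
By linearity: E[X] = 36 · (1/2) = C(9, 2) · (1/2) = 36/2 = 18 ≈ 18.0000.

E[X] = 18 = 18.0000.


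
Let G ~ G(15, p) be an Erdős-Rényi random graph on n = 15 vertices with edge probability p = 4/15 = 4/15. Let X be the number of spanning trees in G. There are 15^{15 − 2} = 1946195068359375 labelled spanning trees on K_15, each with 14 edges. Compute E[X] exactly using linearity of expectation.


K_15 has 15^{15 − 2} = 1946195068359375 labelled spanning trees.
For each such spanning tree H, let X_H = 1 if all 14 edges of H are present in G. Then P[X_H = 1] = p^{14} = (4/15)^{14} = 268435456/29192926025390625.
Summing the indicators: E[X] = Σ_H E[X_H] = 1946195068359375 · p^{14} = 1946195068359375 · 268435456/29192926025390625 = 268435456/15.
Numerically: E[X] ≈ 1.79e+07.

E[X] = 1946195068359375 · (4/15)^{14} = 268435456/15 ≈ 1.79e+07.


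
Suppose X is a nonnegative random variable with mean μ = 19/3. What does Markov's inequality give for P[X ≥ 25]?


μ = E[X] = 19/3, a = 25.
Markov: P[X ≥ 25] ≤ μ/a = (19/3)/25 = 19/75.
Numerically: ≈ 0.2533.
(Since a = 25 > μ = 6.3333, the bound 19/75 is < 1 and informative.)

P[X ≥ 25] ≤ 19/75 ≈ 0.2533.
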